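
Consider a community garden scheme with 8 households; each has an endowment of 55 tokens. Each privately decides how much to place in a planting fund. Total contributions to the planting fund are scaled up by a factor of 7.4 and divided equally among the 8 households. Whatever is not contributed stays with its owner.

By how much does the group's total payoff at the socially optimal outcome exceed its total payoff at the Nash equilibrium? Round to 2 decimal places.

Each contributed unit returns 7.4/8 = 0.9250 to its contributor — below 1 — so contributing 0 is dominant for every player. At the Nash equilibrium everyone keeps their 55, and the group total is 8 × 55 = 440.
Each contributed unit returns 7.400 to the group as a whole (0.9250 to each of 8 players), which exceeds 1, so the social optimum is full contribution: group total = 7.400 × 440 = 3256.00.
Efficiency loss = 3256.00 − 440 = 2816.00.

2816.00 tokens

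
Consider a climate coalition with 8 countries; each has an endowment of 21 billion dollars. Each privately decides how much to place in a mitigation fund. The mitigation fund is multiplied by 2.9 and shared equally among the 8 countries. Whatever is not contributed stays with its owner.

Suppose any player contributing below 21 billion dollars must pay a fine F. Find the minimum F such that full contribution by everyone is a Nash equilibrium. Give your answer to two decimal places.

13.39 billion dollars

Given the others contribute fully, the best deviation is to contribute 0 (any partial contribution still incurs the fine and gives up units whose private return 0.3625 is below 1).
Deviating from 21 to 0 saves 21 billion dollars but forfeits the deviator's share of the drop in the mitigation fund: 2.9/8 × 21 = 7.61.
So the deviation gain is 21 − 7.61 = 13.39, and the fine must be at least 13.39 billion dollars to wipe it out.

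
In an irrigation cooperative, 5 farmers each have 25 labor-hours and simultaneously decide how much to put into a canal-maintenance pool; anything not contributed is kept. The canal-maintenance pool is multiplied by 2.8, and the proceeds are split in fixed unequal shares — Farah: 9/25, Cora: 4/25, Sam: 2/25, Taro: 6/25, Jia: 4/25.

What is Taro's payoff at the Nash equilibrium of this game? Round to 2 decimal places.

41.80 labor-hours

Each unit j contributes comes back to j as 2.8 × (j's share), so j prefers to contribute only if that share exceeds 1/2.8 = 0.3571; otherwise keeping the unit dominates.
Only Farah (9/25) clears that bar, contributing 25; the remaining 4 contribute 0. Total contributed: 25.
Taro keeps 25 and receives 2.8 × 25 × 6/25 = 16.80 from the canal-maintenance pool, for a payoff of 41.80.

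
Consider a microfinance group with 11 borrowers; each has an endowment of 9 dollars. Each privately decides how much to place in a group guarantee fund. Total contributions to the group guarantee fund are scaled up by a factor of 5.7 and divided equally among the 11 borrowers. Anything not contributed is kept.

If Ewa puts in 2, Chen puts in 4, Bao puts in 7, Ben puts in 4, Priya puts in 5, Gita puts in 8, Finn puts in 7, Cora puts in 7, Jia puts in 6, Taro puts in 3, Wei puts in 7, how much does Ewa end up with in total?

38.09 dollars

Total contributed: 2 + 4 + 7 + 4 + 5 + 8 + 7 + 7 + 6 + 3 + 7 = 60.
Each receives 5.7 × 60 / 11 = 31.09 from the group guarantee fund.
Ewa keeps 9 − 2 = 7, so Ewa's payoff is 7 + 31.09 = 38.09.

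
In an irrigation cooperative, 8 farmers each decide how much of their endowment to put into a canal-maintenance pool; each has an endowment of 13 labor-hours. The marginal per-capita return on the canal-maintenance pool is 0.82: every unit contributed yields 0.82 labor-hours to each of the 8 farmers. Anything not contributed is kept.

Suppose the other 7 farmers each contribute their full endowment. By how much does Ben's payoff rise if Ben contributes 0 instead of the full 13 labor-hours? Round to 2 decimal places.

Switching from a contribution of 13 to 0 lets Ben keep an extra 13 labor-hours, but lowers the canal-maintenance pool by 13, which costs Ben their own share of that drop: 0.82 × 13 = 10.66.
Net gain = 13 − 10.66 = 2.34. The private return per contributed unit (0.82) is below 1, so free-riding is indeed the best response regardless of what the others do.

2.34 labor-hours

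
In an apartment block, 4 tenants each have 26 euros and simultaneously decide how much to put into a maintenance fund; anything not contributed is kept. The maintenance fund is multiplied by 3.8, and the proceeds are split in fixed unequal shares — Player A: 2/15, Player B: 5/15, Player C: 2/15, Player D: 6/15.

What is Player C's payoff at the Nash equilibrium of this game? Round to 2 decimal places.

52.35 euros

Player j's private return per contributed unit is 3.8 × (j's share). Contributing is weakly dominant for j when that share is at least 1/3.8 = 0.2632, and contributing 0 is dominant otherwise.
Player B and Player D clear that bar, contributing 26 each; the remaining 2 contribute 0. Total contributed: 52.
Player C keeps 26 and receives 3.8 × 52 × 2/15 = 26.35 from the maintenance fund, for a payoff of 52.35.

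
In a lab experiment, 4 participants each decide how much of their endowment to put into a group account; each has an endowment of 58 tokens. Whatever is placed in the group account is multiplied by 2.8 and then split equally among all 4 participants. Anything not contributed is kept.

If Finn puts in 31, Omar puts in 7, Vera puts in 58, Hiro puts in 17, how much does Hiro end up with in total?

120.10 tokens

Total contributed: 31 + 7 + 58 + 17 = 113.
Each receives 2.8 × 113 / 4 = 79.10 from the group account.
Hiro keeps 58 − 17 = 41, so Hiro's payoff is 41 + 79.10 = 120.10.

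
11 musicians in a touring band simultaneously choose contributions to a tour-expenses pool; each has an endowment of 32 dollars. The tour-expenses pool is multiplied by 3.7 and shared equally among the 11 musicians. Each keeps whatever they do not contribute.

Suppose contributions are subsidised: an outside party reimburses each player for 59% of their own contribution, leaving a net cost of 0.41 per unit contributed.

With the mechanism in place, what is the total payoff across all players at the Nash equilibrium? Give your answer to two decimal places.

The effective private return is (3.7/11) / 0.41 = 0.8204, which is still under 1, so the mechanism doesn't change anyone's dominant strategy: zero contribution.
At the Nash equilibrium no one contributes; group total payoff = 11 × 32 = 352.

352.00 dollars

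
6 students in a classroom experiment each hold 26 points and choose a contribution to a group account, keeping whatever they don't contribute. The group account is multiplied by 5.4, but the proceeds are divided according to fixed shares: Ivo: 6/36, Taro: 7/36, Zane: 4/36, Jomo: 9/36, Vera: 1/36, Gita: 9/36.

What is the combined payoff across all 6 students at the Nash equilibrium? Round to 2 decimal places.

A player with share s gets back 5.4·s per unit contributed, so full contribution is dominant for anyone with s > 1/5.4 = 0.1852 and zero contribution is dominant for anyone below.
Taro, Jomo and Gita clear that bar, contributing 26 each; the remaining 3 contribute 0. Total contributed: 78.
The group account pays out 5.4 × 78 = 421.20 in total (split across the unequal shares, but the aggregate is all that matters for the group sum).
The 3 free-riders keep 26 each, adding 78. Group total = 78 + 421.20 = 499.20.

499.20 points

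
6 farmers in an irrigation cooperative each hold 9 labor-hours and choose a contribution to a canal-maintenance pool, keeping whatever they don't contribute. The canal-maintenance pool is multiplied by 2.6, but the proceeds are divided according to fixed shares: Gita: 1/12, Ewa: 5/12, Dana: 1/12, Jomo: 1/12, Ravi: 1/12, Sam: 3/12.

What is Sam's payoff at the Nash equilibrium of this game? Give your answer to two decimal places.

Each unit j contributes comes back to j as 2.6 × (j's share), so j prefers to contribute only if that share exceeds 1/2.6 = 0.3846; otherwise keeping the unit dominates.
Only Ewa (5/12) clears that bar, contributing 9; the remaining 5 contribute 0. Total contributed: 9.
Sam keeps 9 and receives 2.6 × 9 × 3/12 = 5.85 from the canal-maintenance pool, for a payoff of 14.85.

14.85 labor-hours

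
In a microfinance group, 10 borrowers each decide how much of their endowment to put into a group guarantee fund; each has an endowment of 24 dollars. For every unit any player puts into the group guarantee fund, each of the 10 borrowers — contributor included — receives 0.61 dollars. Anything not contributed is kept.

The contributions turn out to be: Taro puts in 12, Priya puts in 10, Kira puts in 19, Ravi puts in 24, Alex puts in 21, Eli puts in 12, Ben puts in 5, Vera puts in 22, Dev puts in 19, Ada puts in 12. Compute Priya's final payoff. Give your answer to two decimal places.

109.16 dollars

Total contributed: 12 + 10 + 19 + 24 + 21 + 12 + 5 + 22 + 19 + 12 = 156.
Each receives 0.61 × 156 = 95.16 from the group guarantee fund.
Priya keeps 24 − 10 = 14, so Priya's payoff is 14 + 95.16 = 109.16.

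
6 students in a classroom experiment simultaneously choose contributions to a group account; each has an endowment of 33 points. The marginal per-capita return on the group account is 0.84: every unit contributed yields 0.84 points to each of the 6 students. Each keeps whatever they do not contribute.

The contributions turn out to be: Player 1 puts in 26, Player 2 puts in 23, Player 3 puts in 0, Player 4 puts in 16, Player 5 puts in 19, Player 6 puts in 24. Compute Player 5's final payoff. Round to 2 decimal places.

104.72 points

Total contributed: 26 + 23 + 0 + 16 + 19 + 24 = 108.
Each receives 0.84 × 108 = 90.72 from the group account.
Player 5 keeps 33 − 19 = 14, so Player 5's payoff is 14 + 90.72 = 104.72.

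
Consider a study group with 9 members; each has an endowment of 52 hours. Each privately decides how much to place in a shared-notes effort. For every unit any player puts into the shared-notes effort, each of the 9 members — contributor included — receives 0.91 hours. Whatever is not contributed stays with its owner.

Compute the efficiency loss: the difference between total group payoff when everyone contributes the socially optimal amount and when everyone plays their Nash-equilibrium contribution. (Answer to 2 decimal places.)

3364.92 hours

The private return per contributed unit is 0.91 < 1, so contributing 0 is dominant for every player. At the Nash equilibrium everyone keeps their 52, and the group total is 9 × 52 = 468.
Each contributed unit returns 8.190 to the group as a whole (0.91 to each of 9 players), which exceeds 1, so the social optimum is full contribution: group total = 8.190 × 468 = 3832.92.
Efficiency loss = 3832.92 − 468 = 3364.92.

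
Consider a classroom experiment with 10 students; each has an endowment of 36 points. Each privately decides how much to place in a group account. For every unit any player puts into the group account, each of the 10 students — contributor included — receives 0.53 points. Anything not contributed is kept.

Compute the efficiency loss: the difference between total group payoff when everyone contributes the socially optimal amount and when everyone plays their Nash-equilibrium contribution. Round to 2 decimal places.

The private return per contributed unit is 0.53 < 1, so contributing 0 is dominant for every player. At the Nash equilibrium everyone keeps their 36, and the group total is 10 × 36 = 360.
Each contributed unit returns 5.300 to the group as a whole (0.53 to each of 10 players), which exceeds 1, so the social optimum is full contribution: group total = 5.300 × 360 = 1908.00.
Efficiency loss = 1908.00 − 360 = 1548.00.

1548.00 points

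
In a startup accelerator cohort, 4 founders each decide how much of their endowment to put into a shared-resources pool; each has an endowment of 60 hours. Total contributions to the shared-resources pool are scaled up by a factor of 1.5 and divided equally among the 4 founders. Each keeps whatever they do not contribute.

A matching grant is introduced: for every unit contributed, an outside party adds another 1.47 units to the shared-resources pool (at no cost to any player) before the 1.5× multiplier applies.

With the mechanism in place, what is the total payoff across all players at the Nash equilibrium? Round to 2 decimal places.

Even with the mechanism, each unit contributed returns only 1.5 × 2.47 / 4 = 0.9263 per unit of net cost, so contributing nothing is still dominant.
At the Nash equilibrium no one contributes; group total payoff = 4 × 60 = 240.

240.00 hours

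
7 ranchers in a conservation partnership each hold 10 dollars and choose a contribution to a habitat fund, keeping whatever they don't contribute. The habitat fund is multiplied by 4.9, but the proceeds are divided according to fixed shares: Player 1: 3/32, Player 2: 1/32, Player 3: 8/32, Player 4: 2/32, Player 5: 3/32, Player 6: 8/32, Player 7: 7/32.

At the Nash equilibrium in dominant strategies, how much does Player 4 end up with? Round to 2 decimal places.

19.19 dollars

For player j, contributing a unit is worthwhile iff 4.9 × (j's share) ≥ 1, i.e. iff j's share is at least 0.2041.
Player 3, Player 6 and Player 7 clear that bar, contributing 10 each; the remaining 4 contribute 0. Total contributed: 30.
Player 4 keeps 10 and receives 4.9 × 30 × 2/32 = 9.19 from the habitat fund, for a payoff of 19.19.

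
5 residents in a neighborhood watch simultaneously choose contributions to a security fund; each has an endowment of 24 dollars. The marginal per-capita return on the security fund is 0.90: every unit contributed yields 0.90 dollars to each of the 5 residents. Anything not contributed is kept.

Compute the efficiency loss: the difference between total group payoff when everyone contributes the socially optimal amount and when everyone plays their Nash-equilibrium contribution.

420.00 dollars

The private return per contributed unit is 0.90 < 1, so contributing 0 is dominant for every player. At the Nash equilibrium everyone keeps their 24, and the group total is 5 × 24 = 120.
Each contributed unit returns 4.500 to the group as a whole (0.90 to each of 5 players), which exceeds 1, so the social optimum is full contribution: group total = 4.500 × 120 = 540.00.
Efficiency loss = 540.00 − 120 = 420.00.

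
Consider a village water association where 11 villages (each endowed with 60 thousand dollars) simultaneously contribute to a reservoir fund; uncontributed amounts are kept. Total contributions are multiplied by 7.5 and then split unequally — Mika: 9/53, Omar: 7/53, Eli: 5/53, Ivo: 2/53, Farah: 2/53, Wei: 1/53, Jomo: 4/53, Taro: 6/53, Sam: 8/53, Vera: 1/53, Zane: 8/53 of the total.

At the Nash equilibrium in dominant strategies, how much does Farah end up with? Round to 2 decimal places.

110.94 thousand dollars

For player j, contributing a unit is worthwhile iff 7.5 × (j's share) ≥ 1, i.e. iff j's share is at least 0.1333.
Mika, Sam and Zane clear that bar, contributing 60 each; the remaining 8 contribute 0. Total contributed: 180.
Farah keeps 60 and receives 7.5 × 180 × 2/53 = 50.94 from the reservoir fund, for a payoff of 110.94.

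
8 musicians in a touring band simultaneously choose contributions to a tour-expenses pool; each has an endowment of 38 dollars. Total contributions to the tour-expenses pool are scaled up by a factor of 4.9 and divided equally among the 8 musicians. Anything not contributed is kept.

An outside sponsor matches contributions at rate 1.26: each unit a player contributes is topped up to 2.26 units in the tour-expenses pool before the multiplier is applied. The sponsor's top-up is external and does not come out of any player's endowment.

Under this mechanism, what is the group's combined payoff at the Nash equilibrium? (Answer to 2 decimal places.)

Under the mechanism each unit contributed yields 4.9 × 2.26 / 8 = 1.3843 back to its contributor per unit of net cost, which exceeds 1, making full contribution the dominant choice for everyone.
At the Nash equilibrium everyone contributes 38. Group total payoff = 4.9 × 2.26 × 304 = 3366.50.

3366.50 dollars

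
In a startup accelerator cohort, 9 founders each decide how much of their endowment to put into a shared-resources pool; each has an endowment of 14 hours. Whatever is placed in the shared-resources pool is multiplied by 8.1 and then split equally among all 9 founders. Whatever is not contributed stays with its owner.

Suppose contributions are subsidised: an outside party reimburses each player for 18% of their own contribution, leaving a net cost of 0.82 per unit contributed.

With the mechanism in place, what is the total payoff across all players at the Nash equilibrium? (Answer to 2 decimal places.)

1043.28 hours

With the mechanism, a contributed unit returns (8.1/9) / 0.82 = 1.0976 per unit of net cost to the contributor — now above 1 — so contributing fully is weakly dominant for every player.
So the Nash equilibrium is full contribution by all 9; the group earns 9 × (14 × 0.18 + 8.1 × 14) = 1043.28.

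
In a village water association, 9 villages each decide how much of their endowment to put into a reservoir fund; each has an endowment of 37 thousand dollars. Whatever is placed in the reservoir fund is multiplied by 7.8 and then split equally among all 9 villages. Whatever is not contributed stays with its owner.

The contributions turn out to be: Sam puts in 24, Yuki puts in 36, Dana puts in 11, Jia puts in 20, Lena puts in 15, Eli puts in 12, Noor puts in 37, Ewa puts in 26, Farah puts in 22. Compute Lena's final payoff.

Total contributed: 24 + 36 + 11 + 20 + 15 + 12 + 37 + 26 + 22 = 203.
Each receives 7.8 × 203 / 9 = 175.93 from the reservoir fund.
Lena keeps 37 − 15 = 22, so Lena's payoff is 22 + 175.93 = 197.93.

197.93 thousand dollars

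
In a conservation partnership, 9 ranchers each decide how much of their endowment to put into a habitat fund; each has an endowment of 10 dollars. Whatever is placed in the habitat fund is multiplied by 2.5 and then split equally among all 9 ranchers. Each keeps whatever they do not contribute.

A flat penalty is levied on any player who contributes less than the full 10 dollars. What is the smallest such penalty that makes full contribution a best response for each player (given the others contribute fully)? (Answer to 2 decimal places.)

7.22 dollars

Given the others contribute fully, the best deviation is to contribute 0 (any partial contribution still incurs the fine and gives up units whose private return 0.2778 is below 1).
Deviating from 10 to 0 saves 10 dollars but forfeits the deviator's share of the drop in the habitat fund: 2.5/9 × 10 = 2.78.
So the deviation gain is 10 − 2.78 = 7.22, and the fine must be at least 7.22 dollars to wipe it out.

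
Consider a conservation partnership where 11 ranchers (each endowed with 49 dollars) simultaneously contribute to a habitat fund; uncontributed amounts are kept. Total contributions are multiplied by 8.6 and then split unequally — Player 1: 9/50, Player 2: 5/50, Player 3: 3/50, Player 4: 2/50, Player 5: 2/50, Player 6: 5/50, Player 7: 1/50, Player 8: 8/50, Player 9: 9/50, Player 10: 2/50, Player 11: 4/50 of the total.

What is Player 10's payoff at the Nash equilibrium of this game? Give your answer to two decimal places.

99.57 dollars

Each unit j contributes comes back to j as 8.6 × (j's share), so j prefers to contribute only if that share exceeds 1/8.6 = 0.1163; otherwise keeping the unit dominates.
Player 1, Player 8 and Player 9 are above the threshold, contributing 49 each; the remaining 8 contribute 0. Total contributed: 147.
Player 10 keeps 49 and receives 8.6 × 147 × 2/50 = 50.57 from the habitat fund, for a payoff of 99.57.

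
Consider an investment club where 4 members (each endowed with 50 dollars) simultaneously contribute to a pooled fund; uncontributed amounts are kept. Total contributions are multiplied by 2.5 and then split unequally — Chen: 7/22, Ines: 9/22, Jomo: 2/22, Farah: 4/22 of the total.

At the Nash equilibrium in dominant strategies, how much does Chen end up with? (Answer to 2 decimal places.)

89.77 dollars

For player j, contributing a unit is worthwhile iff 2.5 × (j's share) ≥ 1, i.e. iff j's share is at least 0.4000.
Ines alone (share 9/22) is above the threshold, contributing 50; the remaining 3 contribute 0. Total contributed: 50.
Chen keeps 50 and receives 2.5 × 50 × 7/22 = 39.77 from the pooled fund, for a payoff of 89.77.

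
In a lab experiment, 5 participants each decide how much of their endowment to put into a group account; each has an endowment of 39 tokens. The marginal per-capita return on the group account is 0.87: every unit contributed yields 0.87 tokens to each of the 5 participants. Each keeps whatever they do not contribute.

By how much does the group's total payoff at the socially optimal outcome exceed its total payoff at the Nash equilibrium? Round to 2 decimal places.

The private return per contributed unit is 0.87 < 1, so contributing 0 is dominant for every player. At the Nash equilibrium everyone keeps their 39, and the group total is 5 × 39 = 195.
Each contributed unit returns 4.350 to the group as a whole (0.87 to each of 5 players), which exceeds 1, so the social optimum is full contribution: group total = 4.350 × 195 = 848.25.
Efficiency loss = 848.25 − 195 = 653.25.

653.25 tokens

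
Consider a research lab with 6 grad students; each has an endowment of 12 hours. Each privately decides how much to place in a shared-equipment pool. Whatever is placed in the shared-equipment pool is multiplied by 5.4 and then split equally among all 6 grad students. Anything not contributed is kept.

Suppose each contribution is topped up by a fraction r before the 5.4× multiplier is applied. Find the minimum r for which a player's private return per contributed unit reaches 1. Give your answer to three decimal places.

With matching at rate r, one contributed unit becomes (1 + r) in the shared-equipment pool and returns 5.4 × (1 + r) / 6 to the contributor.
Setting this equal to 1: 1 + r = 6/5.4 = 1.1111.
So the minimum matching rate is r = 1.1111 − 1 = 0.111.

0.111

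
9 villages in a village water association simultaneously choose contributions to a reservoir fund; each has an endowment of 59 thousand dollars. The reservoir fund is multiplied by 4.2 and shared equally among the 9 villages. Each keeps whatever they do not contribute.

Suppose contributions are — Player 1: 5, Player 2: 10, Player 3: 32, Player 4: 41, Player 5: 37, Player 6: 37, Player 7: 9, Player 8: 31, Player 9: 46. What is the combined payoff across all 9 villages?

Total contributed: 5 + 10 + 32 + 41 + 37 + 37 + 9 + 31 + 46 = 248; total kept: 9 × 59 − 248 = 283.
The reservoir fund pays out 4.2 × 248 = 1041.60 in aggregate.
Group total = 283 + 1041.60 = 1324.60.

1324.60 thousand dollars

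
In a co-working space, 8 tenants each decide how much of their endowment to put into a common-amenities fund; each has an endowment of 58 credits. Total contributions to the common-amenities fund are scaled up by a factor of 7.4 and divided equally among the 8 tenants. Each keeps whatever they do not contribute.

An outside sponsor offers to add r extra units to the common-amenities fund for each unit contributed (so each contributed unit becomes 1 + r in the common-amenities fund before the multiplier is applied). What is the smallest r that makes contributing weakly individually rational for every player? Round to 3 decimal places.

0.081

With matching at rate r, one contributed unit becomes (1 + r) in the common-amenities fund and returns 7.4 × (1 + r) / 8 to the contributor.
Setting this equal to 1: 1 + r = 8/7.4 = 1.0811.
So the minimum matching rate is r = 1.0811 − 1 = 0.081.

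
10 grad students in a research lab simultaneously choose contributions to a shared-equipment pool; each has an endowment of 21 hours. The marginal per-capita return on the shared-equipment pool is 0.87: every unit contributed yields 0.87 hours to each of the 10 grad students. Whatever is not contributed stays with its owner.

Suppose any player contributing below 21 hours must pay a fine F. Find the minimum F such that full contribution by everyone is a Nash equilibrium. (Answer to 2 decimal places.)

Given the others contribute fully, the best deviation is to contribute 0 (any partial contribution still incurs the fine and gives up units whose private return 0.87 is below 1).
Deviating from 21 to 0 saves 21 hours but forfeits the deviator's share of the drop in the shared-equipment pool: 0.87 × 21 = 18.27.
So the deviation gain is 21 − 18.27 = 2.73, and the fine must be at least 2.73 hours to wipe it out.

2.73 hours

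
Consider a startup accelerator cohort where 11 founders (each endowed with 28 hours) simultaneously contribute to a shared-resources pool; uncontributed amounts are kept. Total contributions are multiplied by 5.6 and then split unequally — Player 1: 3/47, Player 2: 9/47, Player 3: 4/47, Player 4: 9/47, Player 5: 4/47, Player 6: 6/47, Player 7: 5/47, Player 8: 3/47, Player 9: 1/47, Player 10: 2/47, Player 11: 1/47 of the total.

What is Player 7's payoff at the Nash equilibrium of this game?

61.36 hours

Each unit j contributes comes back to j as 5.6 × (j's share), so j prefers to contribute only if that share exceeds 1/5.6 = 0.1786; otherwise keeping the unit dominates.
Player 2 and Player 4 clear that bar, contributing 28 each; the remaining 9 contribute 0. Total contributed: 56.
Player 7 keeps 28 and receives 5.6 × 56 × 5/47 = 33.36 from the shared-resources pool, for a payoff of 61.36.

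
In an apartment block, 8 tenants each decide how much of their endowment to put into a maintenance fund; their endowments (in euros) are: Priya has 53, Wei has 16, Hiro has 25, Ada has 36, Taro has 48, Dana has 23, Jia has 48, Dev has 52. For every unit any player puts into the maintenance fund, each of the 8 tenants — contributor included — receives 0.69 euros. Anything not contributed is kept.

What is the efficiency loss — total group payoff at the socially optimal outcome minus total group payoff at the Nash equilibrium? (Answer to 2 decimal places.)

1360.52 euros

The private return per contributed unit is 0.69 < 1 for everyone, so the Nash equilibrium is zero contribution and the group total is Σ E_j = 53 + 16 + 25 + 36 + 48 + 23 + 48 + 52 = 301.
Each contributed unit returns 5.520 to the group, so the social optimum is full contribution by everyone: group total = 5.520 × 301 = 1661.52.
Efficiency loss = (5.520 − 1) × 301 = 1360.52.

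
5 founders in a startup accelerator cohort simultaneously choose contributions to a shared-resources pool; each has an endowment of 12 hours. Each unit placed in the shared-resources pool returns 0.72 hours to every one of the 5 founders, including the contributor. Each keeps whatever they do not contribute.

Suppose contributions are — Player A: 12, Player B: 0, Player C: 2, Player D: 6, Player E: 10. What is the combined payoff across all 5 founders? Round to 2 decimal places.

138.00 hours

Total contributed: 12 + 0 + 2 + 6 + 10 = 30; total kept: 5 × 12 − 30 = 30.
The shared-resources pool pays out 0.72 × 5 × 30 = 108.00 in aggregate.
Group total = 30 + 108.00 = 138.00.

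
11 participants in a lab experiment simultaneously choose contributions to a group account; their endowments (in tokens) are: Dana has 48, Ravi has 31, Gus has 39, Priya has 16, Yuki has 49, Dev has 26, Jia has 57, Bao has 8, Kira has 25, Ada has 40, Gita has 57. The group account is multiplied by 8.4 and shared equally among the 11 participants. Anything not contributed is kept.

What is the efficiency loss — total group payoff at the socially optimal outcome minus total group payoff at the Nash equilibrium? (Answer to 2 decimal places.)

2930.40 tokens

The private return per contributed unit is 8.4/11 = 0.7636 < 1 for every player regardless of endowment, so the Nash equilibrium is zero contribution and the group total is Σ E_j = 48 + 31 + 39 + 16 + 49 + 26 + 57 + 8 + 25 + 40 + 57 = 396.
Each contributed unit returns 8.400 to the group, so the social optimum is full contribution by everyone: group total = 8.400 × 396 = 3326.40.
Efficiency loss = (8.400 − 1) × 396 = 2930.40.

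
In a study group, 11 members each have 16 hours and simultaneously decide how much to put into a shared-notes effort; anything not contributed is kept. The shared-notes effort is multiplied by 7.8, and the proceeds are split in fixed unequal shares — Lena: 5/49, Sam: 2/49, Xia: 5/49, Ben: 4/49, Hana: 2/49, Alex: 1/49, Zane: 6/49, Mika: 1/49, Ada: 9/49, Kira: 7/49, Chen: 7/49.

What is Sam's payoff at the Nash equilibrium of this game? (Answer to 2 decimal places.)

A player with share s gets back 7.8·s per unit contributed, so full contribution is dominant for anyone with s > 1/7.8 = 0.1282 and zero contribution is dominant for anyone below.
The shares above 0.1282 belong to Ada, Kira and Chen, contributing 16 each; the remaining 8 contribute 0. Total contributed: 48.
Sam keeps 16 and receives 7.8 × 48 × 2/49 = 15.28 from the shared-notes effort, for a payoff of 31.28.

31.28 hours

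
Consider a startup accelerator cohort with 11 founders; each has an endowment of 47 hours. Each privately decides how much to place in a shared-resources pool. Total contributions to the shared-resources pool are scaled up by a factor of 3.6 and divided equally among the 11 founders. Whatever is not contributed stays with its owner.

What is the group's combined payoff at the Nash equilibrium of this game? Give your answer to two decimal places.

Each contributed unit returns 3.6/11 = 0.3273 to its contributor — below 1 — so contributing 0 is dominant for every player. At the Nash equilibrium everyone keeps their 47, and the group total is 11 × 47 = 517.

517.00 hours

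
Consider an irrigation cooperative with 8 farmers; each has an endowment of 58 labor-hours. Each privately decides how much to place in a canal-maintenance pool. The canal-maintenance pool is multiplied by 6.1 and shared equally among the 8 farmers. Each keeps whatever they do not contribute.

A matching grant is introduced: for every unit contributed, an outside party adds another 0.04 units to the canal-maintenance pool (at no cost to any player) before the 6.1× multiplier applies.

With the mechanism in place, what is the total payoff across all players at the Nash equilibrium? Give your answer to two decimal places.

Even with the mechanism, each unit contributed returns only 6.1 × 1.04 / 8 = 0.7930 per unit of net cost, so contributing nothing is still dominant.
Everyone keeps their endowment and the group total is 8 × 58 = 464.

464.00 labor-hours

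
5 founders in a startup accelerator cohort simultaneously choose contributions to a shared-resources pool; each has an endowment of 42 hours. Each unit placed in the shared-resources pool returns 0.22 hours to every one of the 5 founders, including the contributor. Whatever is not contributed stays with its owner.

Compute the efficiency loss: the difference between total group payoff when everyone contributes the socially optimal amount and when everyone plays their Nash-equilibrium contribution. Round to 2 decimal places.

21.00 hours

The private return per contributed unit is 0.22 < 1, so contributing 0 is dominant for every player. At the Nash equilibrium everyone keeps their 42, and the group total is 5 × 42 = 210.
Each contributed unit returns 1.100 to the group as a whole (0.22 to each of 5 players), which exceeds 1, so the social optimum is full contribution: group total = 1.100 × 210 = 231.00.
Efficiency loss = 231.00 − 210 = 21.00.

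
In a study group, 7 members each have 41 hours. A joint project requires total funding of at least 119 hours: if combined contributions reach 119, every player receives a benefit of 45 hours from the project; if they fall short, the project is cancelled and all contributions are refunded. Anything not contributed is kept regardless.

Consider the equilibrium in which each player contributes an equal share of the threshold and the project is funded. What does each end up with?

Equal share of the threshold: 119/7 = 17.
At this profile no one gains by cutting their contribution: any cut drops the total below 119, the project is cancelled, contributions are refunded, and the deviator ends with 41, which is less than 41 − 17 + 45 = 69. Contributing more than 17 just wastes the excess. So contributing exactly 17 is a best response.
Each player's payoff: 41 − 17 + 45 = 69.

69 hours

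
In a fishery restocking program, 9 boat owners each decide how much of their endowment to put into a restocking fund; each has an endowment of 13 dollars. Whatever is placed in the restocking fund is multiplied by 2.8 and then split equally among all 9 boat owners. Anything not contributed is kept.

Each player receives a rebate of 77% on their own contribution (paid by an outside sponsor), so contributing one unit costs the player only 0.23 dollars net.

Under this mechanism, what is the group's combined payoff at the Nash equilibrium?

417.69 dollars

With the mechanism, a contributed unit returns (2.8/9) / 0.23 = 1.3527 per unit of net cost to the contributor — now above 1 — so contributing fully is weakly dominant for every player.
So the Nash equilibrium is full contribution by all 9; the group earns 9 × (13 × 0.77 + 2.8 × 13) = 417.69.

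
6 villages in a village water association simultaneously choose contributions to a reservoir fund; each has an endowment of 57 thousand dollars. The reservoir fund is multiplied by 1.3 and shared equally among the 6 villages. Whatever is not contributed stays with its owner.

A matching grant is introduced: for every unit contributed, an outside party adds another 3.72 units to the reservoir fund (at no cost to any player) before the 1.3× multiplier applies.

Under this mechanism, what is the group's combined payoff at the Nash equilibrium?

With the mechanism, a contributed unit returns 1.3 × 4.72 / 6 = 1.0227 per unit of net cost to the contributor — now above 1 — so contributing fully is weakly dominant for every player.
So the Nash equilibrium is full contribution by all 6; the group earns 1.3 × 4.72 × 342 = 2098.51.

2098.51 thousand dollars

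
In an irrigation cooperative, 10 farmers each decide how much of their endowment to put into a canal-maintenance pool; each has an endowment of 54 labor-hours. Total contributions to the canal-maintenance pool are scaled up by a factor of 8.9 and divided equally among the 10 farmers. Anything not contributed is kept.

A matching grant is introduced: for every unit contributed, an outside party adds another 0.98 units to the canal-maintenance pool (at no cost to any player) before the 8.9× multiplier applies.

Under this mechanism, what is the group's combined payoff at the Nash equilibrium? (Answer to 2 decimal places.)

With the mechanism, a contributed unit returns 8.9 × 1.98 / 10 = 1.7622 per unit of net cost to the contributor — now above 1 — so contributing fully is weakly dominant for every player.
At the Nash equilibrium everyone contributes 54. Group total payoff = 8.9 × 1.98 × 540 = 9515.88.

9515.88 labor-hours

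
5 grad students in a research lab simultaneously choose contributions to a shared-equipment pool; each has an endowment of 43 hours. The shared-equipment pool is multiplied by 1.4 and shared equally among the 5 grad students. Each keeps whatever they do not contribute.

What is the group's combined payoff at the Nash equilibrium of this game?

215.00 hours

Each contributed unit returns 1.4/5 = 0.2800 to its contributor — below 1 — so contributing 0 is dominant for every player. At the Nash equilibrium everyone keeps their 43, and the group total is 5 × 43 = 215.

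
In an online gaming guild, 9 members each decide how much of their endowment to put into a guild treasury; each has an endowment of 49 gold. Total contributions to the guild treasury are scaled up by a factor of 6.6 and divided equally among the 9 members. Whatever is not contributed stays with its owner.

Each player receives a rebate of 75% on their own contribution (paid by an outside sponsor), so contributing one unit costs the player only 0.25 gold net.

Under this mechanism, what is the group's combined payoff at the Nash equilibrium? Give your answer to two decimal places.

3241.35 gold

With the mechanism, a contributed unit returns (6.6/9) / 0.25 = 2.9333 per unit of net cost to the contributor — now above 1 — so contributing fully is weakly dominant for every player.
At the Nash equilibrium everyone contributes 49. Group total payoff = 9 × (49 × 0.75 + 6.6 × 49) = 3241.35.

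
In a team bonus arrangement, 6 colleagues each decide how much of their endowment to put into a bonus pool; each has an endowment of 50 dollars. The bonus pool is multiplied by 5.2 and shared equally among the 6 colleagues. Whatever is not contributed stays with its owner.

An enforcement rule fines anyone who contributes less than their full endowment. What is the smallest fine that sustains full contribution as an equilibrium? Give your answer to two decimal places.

6.67 dollars

Given the others contribute fully, the best deviation is to contribute 0 (any partial contribution still incurs the fine and gives up units whose private return 0.8667 is below 1).
Deviating from 50 to 0 saves 50 dollars but forfeits the deviator's share of the drop in the bonus pool: 5.2/6 × 50 = 43.33.
So the deviation gain is 50 − 43.33 = 6.67, and the fine must be at least 6.67 dollars to wipe it out.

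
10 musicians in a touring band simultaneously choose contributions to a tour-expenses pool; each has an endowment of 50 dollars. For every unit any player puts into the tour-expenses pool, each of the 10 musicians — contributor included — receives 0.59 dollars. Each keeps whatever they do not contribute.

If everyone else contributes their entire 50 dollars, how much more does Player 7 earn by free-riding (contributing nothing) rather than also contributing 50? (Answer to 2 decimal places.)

20.50 dollars

Switching from a contribution of 50 to 0 lets Player 7 keep an extra 50 dollars, but lowers the tour-expenses pool by 50, which costs Player 7 their own share of that drop: 0.59 × 50 = 29.50.
Net gain = 50 − 29.50 = 20.50. The private return per contributed unit (0.59) is below 1, so free-riding is indeed the best response regardless of what the others do.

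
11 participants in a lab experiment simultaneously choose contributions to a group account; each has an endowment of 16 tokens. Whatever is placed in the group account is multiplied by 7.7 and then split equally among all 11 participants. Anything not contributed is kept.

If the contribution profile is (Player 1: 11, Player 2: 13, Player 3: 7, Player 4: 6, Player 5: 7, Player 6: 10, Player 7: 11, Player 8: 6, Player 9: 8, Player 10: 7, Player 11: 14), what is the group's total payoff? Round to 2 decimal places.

846.00 tokens

Total contributed: 11 + 13 + 7 + 6 + 7 + 10 + 11 + 6 + 8 + 7 + 14 = 100; total kept: 11 × 16 − 100 = 76.
The group account pays out 7.7 × 100 = 770.00 in aggregate.
Group total = 76 + 770.00 = 846.00.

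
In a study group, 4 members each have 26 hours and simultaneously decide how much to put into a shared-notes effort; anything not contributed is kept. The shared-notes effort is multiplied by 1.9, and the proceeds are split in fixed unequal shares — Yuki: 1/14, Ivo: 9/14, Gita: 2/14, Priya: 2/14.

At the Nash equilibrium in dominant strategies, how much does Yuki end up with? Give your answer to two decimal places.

29.53 hours

For player j, contributing a unit is worthwhile iff 1.9 × (j's share) ≥ 1, i.e. iff j's share is at least 0.5263.
Ivo alone (share 9/14) is above the threshold, contributing 26; the remaining 3 contribute 0. Total contributed: 26.
Yuki keeps 26 and receives 1.9 × 26 × 1/14 = 3.53 from the shared-notes effort, for a payoff of 29.53.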